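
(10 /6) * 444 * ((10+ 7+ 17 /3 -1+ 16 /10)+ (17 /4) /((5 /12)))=74296 /3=24765.33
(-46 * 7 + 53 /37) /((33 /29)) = -343969 /1221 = -281.71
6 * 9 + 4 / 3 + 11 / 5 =863 / 15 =57.53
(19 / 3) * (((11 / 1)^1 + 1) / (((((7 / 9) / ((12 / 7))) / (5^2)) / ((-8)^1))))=-33502.04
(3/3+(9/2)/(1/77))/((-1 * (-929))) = 695/1858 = 0.37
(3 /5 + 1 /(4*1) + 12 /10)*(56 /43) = 574 /215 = 2.67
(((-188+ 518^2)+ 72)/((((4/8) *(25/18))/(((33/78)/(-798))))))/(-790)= 4425432/17073875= 0.26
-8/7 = -1.14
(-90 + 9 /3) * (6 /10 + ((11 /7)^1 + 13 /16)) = -145377 /560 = -259.60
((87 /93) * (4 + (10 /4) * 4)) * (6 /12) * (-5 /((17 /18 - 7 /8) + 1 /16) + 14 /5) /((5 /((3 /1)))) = -2030406 /14725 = -137.89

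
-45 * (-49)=2205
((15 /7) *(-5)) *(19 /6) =-475 /14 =-33.93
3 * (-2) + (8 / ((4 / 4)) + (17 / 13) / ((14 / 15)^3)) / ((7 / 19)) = 5014045 / 249704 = 20.08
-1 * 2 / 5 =-2 / 5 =-0.40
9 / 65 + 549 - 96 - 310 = 9304 / 65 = 143.14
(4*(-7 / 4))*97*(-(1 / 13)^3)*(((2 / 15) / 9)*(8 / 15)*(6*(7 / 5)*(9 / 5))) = 152096 / 4119375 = 0.04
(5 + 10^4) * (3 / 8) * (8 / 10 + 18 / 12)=8629.31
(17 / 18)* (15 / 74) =85 / 444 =0.19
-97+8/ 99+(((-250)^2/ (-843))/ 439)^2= -145968395693195/ 1506526845219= -96.89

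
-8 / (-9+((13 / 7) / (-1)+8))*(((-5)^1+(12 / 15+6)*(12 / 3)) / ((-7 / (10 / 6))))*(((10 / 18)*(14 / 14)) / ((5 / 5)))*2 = -16.44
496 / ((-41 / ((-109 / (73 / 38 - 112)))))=-2054432 / 171503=-11.98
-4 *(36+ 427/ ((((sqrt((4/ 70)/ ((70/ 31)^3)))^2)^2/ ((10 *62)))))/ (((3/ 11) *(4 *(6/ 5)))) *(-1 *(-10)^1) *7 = -592315289730875164300/ 257662359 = -2298804109493.06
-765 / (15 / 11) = -561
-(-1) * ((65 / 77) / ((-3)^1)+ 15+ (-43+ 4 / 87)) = -189149 / 6699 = -28.24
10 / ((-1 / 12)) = -120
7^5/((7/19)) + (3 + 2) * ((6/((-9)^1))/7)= 957989/21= 45618.52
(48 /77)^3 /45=0.01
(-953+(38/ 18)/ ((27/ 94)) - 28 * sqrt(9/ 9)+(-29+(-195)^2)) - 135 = 8963626/ 243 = 36887.35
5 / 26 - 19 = -489 / 26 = -18.81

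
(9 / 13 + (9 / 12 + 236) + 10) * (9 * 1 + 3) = 2969.31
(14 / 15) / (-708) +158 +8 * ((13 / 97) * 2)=82484861 / 515070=160.14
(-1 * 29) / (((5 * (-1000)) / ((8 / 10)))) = 29 / 6250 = 0.00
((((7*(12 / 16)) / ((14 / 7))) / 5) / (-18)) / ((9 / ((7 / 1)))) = -49 / 2160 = -0.02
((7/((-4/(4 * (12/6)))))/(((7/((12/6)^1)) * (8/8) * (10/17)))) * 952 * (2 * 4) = -258944/5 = -51788.80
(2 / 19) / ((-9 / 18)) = -4 / 19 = -0.21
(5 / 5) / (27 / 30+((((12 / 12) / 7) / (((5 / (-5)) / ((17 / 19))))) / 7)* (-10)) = 9310 / 10079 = 0.92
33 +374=407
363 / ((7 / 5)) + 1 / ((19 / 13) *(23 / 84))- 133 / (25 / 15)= 2783454 / 15295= 181.98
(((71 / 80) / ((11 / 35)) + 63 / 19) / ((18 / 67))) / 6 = 1375577 / 361152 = 3.81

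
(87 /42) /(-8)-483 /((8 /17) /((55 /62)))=-1581067 /1736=-910.75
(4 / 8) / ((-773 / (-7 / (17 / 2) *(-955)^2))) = 6384175 / 13141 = 485.82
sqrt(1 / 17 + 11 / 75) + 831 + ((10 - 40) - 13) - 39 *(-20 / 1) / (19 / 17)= sqrt(13362) / 255 + 28232 / 19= 1486.35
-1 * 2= -2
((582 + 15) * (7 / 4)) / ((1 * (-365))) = -4179 / 1460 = -2.86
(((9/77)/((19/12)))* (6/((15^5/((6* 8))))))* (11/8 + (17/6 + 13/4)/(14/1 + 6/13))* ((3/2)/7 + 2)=502324/4512440625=0.00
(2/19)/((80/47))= 47/760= 0.06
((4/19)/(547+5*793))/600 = 1/12859200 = 0.00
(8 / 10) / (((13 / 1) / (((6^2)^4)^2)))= 11284439629824 / 65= 173606763535.75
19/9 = 2.11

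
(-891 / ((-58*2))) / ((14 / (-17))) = -15147 / 1624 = -9.33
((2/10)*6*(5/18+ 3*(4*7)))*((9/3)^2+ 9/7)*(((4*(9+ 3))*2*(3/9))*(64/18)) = 12427264/105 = 118354.90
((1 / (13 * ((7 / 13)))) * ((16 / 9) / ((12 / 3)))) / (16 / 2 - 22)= -2 / 441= -0.00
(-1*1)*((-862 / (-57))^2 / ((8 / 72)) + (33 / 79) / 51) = -2058.30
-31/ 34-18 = -643/ 34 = -18.91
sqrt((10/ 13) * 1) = sqrt(130)/ 13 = 0.88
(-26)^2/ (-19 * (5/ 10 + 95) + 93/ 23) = -31096/ 83281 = -0.37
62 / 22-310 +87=-2422 / 11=-220.18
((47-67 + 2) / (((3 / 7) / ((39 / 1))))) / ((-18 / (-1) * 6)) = -91 / 6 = -15.17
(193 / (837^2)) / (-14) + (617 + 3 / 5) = 30286998043 / 49039830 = 617.60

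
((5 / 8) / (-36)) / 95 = -1 / 5472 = -0.00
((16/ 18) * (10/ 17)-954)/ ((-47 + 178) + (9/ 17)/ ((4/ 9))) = -7.21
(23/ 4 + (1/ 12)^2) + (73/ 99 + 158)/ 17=406463/ 26928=15.09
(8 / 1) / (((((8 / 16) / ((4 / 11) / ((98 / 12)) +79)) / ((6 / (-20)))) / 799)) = -163398696 / 539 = -303151.57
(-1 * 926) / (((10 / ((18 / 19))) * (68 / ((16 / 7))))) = -2.95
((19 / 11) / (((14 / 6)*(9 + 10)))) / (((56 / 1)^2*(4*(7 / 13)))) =39 / 6761216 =0.00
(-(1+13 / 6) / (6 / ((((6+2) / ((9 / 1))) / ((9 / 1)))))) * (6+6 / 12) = -247 / 729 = -0.34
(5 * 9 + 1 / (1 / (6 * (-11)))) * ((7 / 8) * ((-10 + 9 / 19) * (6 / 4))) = 79821 / 304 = 262.57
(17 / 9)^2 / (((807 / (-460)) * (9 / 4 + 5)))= -531760 / 1895643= -0.28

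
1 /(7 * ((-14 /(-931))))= 19 /2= 9.50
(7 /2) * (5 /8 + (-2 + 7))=315 /16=19.69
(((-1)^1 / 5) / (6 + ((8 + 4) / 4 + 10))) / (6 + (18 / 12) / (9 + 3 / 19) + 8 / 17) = -1972 / 1242885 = -0.00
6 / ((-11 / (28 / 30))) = -28 / 55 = -0.51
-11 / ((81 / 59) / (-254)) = 164846 / 81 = 2035.14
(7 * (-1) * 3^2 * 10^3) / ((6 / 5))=-52500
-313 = -313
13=13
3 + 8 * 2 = 19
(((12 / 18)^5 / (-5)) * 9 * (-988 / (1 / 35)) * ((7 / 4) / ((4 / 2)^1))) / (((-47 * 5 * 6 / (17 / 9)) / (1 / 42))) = -117572 / 513945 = -0.23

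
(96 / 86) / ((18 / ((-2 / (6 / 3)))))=-8 / 129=-0.06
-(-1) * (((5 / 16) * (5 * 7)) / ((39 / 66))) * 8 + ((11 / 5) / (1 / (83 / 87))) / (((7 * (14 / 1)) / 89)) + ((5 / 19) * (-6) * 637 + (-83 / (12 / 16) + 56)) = -9586926851 / 10529610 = -910.47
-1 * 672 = -672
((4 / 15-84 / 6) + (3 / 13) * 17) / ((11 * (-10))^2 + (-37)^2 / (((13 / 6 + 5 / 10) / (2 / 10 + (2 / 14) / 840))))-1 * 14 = -104477264066 / 7462233207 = -14.00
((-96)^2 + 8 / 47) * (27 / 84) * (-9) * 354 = -9438016.60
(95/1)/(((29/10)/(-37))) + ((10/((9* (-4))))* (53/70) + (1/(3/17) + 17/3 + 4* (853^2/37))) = 20944735307/270396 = 77459.49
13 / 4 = 3.25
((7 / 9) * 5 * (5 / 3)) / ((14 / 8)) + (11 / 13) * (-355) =-104135 / 351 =-296.68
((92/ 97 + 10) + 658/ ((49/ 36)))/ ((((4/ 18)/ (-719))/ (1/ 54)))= -40225893/ 1358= -29621.42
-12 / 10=-6 / 5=-1.20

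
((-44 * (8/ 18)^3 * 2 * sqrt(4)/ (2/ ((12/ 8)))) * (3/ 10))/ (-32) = 0.11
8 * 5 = 40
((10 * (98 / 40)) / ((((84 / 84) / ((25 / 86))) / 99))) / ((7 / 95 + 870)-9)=1645875 / 2009992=0.82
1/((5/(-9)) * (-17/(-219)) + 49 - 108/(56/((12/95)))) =1310715/63849208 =0.02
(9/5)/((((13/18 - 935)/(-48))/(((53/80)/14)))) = 12879/2942975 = 0.00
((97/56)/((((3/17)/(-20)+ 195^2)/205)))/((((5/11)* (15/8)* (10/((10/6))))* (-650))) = -743699/264710976075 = -0.00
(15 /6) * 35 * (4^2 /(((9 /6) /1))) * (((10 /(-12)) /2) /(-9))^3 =21875 /236196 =0.09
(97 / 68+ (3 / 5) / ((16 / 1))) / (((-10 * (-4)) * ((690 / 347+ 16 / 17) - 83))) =-690877 / 1511472000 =-0.00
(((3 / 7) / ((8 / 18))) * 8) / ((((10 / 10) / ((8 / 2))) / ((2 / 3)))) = 144 / 7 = 20.57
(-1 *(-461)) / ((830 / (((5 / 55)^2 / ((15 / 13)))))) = 5993 / 1506450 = 0.00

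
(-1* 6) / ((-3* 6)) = 1 / 3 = 0.33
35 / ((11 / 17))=595 / 11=54.09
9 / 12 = 3 / 4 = 0.75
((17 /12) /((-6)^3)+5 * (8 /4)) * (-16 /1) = -25903 /162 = -159.90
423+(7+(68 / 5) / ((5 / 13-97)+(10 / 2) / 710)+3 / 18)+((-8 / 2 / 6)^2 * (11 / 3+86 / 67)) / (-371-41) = 142893123968293 / 332293708530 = 430.02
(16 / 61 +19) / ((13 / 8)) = 9400 / 793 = 11.85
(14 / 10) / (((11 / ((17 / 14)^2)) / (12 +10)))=289 / 70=4.13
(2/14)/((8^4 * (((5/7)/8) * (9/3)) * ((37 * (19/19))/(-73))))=-73/284160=-0.00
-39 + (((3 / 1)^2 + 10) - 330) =-350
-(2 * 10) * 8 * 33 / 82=-2640 / 41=-64.39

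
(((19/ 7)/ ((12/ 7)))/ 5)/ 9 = 19/ 540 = 0.04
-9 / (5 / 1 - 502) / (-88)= -9 / 43736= -0.00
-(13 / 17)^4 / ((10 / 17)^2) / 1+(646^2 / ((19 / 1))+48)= 636118239 / 28900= 22011.01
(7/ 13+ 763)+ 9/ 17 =168859/ 221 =764.07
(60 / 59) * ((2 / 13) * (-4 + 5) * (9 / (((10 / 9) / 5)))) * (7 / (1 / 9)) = 399.19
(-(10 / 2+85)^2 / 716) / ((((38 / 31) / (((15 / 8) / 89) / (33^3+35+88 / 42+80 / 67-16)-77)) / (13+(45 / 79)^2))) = 1447993690347839520375 / 152924123721890048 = 9468.71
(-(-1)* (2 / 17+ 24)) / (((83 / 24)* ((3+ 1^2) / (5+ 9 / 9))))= 14760 / 1411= 10.46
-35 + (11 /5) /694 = -121439 /3470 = -35.00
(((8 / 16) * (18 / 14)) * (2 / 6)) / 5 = 3 / 70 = 0.04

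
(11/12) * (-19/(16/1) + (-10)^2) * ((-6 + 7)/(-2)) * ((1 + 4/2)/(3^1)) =-5797/128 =-45.29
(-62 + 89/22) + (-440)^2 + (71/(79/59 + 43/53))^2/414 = 39850123487454779/205896249504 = 193544.68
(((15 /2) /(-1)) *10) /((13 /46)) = -3450 /13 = -265.38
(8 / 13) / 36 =2 / 117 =0.02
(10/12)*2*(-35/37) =-175/111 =-1.58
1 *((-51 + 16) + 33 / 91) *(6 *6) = -113472 / 91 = -1246.95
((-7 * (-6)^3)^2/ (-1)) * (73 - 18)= -125737920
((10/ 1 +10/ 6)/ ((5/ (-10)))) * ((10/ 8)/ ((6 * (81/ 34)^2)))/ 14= -0.06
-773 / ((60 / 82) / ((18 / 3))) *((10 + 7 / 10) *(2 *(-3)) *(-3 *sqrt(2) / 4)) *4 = -30520359 *sqrt(2) / 25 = -1726492.23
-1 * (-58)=58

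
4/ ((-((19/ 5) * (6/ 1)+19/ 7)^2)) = -0.01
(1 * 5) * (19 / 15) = 19 / 3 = 6.33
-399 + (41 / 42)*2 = -8338 / 21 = -397.05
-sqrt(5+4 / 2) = -sqrt(7) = -2.65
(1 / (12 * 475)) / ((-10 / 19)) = -1 / 3000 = -0.00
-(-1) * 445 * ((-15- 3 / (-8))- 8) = -80545 / 8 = -10068.12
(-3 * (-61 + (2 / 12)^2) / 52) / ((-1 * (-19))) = 2195 / 11856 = 0.19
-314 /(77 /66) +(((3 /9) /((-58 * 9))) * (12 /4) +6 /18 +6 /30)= -4907531 /18270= -268.61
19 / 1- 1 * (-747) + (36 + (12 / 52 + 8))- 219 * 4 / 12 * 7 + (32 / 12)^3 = 111686 / 351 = 318.19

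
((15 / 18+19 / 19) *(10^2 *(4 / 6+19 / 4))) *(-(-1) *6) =17875 / 3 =5958.33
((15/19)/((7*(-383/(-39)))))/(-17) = -585/865963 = -0.00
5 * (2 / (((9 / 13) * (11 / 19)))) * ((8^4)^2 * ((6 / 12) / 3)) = 20719861760 / 297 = 69763844.31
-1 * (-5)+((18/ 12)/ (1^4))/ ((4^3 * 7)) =5.00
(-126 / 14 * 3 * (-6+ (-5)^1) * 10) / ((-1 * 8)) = -1485 / 4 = -371.25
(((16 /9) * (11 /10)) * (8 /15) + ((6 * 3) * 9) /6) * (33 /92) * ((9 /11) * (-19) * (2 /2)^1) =-15637 /100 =-156.37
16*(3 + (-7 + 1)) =-48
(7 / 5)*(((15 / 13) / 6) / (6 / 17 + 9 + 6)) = 119 / 6786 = 0.02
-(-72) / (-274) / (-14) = 18 / 959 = 0.02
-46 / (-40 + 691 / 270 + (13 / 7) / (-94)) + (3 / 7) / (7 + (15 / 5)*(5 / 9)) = 96704163 / 75703264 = 1.28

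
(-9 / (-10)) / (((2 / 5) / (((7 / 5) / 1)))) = 3.15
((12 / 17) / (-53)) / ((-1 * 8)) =3 / 1802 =0.00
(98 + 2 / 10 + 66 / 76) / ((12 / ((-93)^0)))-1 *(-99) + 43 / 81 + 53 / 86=286951003 / 2647080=108.40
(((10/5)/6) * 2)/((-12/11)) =-11/18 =-0.61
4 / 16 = 0.25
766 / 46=383 / 23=16.65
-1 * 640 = -640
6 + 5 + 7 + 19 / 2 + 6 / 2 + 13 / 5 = 331 / 10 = 33.10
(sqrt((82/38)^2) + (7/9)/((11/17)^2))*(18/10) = 83086/11495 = 7.23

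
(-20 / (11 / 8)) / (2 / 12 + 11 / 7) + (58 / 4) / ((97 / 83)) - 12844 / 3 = -1998976585 / 467346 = -4277.29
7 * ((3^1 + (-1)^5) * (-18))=-252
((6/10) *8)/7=24/35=0.69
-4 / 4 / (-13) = 1 / 13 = 0.08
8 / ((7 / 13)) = 104 / 7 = 14.86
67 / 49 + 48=2419 / 49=49.37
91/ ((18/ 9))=91/ 2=45.50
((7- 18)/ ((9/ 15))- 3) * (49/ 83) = -3136/ 249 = -12.59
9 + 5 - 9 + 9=14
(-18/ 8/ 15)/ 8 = -3/ 160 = -0.02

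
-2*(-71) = 142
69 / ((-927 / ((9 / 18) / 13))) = -23 / 8034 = -0.00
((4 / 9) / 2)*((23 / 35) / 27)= 46 / 8505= 0.01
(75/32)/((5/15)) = 225/32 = 7.03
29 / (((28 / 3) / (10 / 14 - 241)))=-73167 / 98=-746.60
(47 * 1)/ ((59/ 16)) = 752/ 59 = 12.75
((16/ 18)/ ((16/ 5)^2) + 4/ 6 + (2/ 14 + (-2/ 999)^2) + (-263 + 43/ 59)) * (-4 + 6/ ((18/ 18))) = -3447424852355/ 6594790608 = -522.75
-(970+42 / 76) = -36881 / 38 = -970.55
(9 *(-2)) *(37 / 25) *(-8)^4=-2727936 / 25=-109117.44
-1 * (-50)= 50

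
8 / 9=0.89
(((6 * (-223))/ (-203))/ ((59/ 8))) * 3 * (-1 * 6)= -192672/ 11977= -16.09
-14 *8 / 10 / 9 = -56 / 45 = -1.24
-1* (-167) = 167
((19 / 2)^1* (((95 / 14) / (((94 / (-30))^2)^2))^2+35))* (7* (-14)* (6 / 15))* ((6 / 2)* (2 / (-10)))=1862401545098310369 / 238112866617610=7821.51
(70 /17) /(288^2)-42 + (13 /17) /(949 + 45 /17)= -239518577941 /5702939136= -42.00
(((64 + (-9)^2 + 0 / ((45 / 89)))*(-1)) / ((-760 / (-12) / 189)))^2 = 270372249 / 1444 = 187238.40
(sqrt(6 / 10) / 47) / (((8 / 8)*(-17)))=-sqrt(15) / 3995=-0.00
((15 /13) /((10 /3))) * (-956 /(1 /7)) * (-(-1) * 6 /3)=-60228 /13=-4632.92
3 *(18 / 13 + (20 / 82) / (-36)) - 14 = -9.87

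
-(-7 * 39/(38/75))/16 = 20475/608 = 33.68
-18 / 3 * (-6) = 36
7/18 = 0.39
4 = 4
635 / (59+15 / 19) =12065 / 1136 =10.62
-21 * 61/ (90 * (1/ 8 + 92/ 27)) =-2196/ 545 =-4.03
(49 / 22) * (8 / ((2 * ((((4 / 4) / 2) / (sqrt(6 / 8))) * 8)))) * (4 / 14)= 7 * sqrt(3) / 22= 0.55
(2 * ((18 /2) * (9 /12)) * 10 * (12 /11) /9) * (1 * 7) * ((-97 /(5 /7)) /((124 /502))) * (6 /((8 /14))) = -225477567 /341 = -661224.54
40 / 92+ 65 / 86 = 2355 / 1978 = 1.19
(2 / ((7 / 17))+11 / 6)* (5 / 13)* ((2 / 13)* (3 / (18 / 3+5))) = 1405 / 13013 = 0.11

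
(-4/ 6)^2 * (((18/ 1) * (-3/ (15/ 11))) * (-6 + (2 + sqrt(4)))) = 176/ 5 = 35.20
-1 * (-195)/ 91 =15/ 7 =2.14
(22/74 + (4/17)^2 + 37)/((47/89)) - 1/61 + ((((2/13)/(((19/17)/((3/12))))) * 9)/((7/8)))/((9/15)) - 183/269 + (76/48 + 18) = 15434830260506065/171102273059172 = 90.21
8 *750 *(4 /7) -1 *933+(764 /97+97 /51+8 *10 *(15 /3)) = 100609354 /34629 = 2905.35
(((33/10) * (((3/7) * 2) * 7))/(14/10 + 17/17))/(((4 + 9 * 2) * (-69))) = -1/184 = -0.01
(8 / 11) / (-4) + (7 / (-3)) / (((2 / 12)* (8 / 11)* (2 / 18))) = -7631 / 44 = -173.43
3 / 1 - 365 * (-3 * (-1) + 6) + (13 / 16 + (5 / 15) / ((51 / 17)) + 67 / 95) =-44875477 / 13680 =-3280.37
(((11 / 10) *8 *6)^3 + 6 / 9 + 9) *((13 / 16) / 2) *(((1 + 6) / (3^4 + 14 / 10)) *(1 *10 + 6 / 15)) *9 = 195914939493 / 412000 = 475521.70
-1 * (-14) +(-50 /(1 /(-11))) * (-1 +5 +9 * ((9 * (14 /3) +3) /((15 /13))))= 195264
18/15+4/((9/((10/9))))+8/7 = 8042/2835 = 2.84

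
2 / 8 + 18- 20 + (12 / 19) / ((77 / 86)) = -6113 / 5852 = -1.04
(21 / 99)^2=49 / 1089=0.04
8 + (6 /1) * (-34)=-196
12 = 12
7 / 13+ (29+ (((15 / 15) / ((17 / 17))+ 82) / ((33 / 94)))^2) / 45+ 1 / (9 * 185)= 29306946037 / 23571405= 1243.33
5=5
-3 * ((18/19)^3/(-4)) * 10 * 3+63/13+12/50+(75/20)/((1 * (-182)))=24.20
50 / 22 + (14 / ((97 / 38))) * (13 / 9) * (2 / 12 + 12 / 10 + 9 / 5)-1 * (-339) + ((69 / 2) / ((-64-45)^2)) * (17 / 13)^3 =551005927211645 / 1503977129226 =366.37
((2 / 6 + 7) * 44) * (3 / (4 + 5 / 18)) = 1584 / 7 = 226.29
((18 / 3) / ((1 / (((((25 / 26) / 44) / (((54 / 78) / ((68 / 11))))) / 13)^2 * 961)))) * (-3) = -173580625 / 44537922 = -3.90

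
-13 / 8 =-1.62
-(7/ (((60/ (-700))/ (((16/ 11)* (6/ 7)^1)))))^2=-1254400/ 121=-10366.94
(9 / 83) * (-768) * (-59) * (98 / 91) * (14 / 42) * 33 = 62802432 / 1079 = 58204.29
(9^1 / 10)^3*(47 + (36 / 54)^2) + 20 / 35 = 246109 / 7000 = 35.16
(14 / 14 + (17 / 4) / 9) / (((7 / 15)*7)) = 265 / 588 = 0.45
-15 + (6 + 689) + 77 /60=681.28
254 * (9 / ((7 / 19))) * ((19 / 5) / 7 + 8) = 12986766 / 245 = 53007.21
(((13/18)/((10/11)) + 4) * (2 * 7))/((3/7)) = 156.62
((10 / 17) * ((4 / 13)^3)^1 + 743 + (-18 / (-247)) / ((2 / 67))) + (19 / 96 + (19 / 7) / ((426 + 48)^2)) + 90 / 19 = 6699866986186873 / 8928475055136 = 750.39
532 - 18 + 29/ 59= 30355/ 59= 514.49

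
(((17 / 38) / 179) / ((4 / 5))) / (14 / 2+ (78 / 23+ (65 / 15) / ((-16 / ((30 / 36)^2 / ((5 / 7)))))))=0.00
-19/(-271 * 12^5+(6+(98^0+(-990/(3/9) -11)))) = 19/67436446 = 0.00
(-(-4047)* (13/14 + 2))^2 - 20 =140468190.86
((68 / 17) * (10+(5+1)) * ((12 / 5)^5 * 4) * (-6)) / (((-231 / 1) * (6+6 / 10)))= 42467328 / 529375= 80.22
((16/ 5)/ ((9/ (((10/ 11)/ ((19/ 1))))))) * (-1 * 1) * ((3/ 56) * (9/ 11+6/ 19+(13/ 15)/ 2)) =-19654/ 13759515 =-0.00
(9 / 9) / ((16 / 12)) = 3 / 4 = 0.75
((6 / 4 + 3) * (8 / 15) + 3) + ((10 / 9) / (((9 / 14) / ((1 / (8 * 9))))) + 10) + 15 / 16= 954203 / 58320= 16.36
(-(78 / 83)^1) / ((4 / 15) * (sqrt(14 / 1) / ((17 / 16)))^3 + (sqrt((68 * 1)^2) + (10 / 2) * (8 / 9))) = -34524568379925 / 2592662142686374 + 741657047040 * sqrt(14) / 1296331071343187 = -0.01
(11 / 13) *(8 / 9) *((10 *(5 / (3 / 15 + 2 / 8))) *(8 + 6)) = 1169.99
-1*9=-9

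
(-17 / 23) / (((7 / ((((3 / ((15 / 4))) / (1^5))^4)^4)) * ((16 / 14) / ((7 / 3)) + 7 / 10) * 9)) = -1022202216448 / 3682891845703125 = -0.00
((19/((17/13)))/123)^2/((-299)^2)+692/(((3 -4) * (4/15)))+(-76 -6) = -6191731409012/2312936649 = -2677.00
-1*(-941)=941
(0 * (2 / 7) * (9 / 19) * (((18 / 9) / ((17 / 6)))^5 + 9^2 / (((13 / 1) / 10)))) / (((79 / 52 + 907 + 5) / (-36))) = 0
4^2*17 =272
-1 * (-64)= 64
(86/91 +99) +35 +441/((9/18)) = 92542/91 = 1016.95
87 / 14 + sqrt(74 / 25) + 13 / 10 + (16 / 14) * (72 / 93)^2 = sqrt(74) / 5 + 275783 / 33635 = 9.92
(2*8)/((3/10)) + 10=63.33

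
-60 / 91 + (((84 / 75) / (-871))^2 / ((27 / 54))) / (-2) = -2188392988 / 3319054375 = -0.66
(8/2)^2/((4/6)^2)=36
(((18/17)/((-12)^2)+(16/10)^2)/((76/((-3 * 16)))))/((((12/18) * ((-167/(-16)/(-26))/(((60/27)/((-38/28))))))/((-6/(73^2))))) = 305026176/27307900955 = 0.01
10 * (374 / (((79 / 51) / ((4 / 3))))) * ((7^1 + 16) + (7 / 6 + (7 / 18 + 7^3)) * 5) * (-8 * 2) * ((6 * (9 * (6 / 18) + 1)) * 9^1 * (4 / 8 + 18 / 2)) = -14576955064320 / 79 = -184518418535.70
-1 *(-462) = 462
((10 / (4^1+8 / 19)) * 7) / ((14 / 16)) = 380 / 21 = 18.10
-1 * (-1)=1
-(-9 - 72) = 81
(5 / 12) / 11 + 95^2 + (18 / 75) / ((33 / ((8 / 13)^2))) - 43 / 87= 145956695969 / 16173300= 9024.55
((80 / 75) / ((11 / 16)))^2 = 65536 / 27225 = 2.41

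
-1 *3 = -3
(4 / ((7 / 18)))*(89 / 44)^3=6344721 / 74536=85.12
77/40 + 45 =1877/40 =46.92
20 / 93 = 0.22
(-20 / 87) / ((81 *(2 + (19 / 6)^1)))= -40 / 72819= -0.00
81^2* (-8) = -52488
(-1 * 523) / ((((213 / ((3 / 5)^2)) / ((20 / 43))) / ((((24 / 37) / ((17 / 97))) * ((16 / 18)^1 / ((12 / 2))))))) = -6493568 / 28805055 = -0.23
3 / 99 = 1 / 33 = 0.03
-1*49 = -49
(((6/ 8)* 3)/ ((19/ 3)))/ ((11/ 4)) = 27/ 209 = 0.13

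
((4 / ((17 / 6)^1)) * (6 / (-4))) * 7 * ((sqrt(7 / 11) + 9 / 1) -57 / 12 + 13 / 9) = -1435 / 17 -252 * sqrt(77) / 187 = -96.24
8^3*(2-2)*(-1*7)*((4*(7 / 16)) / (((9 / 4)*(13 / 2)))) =0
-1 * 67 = -67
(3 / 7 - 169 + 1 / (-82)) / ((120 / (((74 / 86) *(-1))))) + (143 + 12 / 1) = 462665579 / 2961840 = 156.21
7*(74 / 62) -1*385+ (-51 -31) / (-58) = -337333 / 899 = -375.23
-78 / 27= -26 / 9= -2.89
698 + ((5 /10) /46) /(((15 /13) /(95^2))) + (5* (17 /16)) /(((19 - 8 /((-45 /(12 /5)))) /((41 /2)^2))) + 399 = 8344666819 /6434112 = 1296.94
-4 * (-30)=120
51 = 51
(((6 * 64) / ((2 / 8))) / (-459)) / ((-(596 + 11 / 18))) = 1024 / 182563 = 0.01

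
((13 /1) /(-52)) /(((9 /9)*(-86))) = 1 /344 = 0.00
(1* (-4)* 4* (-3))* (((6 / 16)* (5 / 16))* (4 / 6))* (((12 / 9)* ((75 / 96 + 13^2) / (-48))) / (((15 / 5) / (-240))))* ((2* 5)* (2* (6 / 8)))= 679125 / 32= 21222.66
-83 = -83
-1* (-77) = 77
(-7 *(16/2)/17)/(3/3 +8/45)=-2520/901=-2.80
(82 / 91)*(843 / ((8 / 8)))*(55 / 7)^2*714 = 21328827300 / 637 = 33483245.37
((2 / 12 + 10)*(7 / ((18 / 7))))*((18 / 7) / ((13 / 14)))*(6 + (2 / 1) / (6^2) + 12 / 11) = 4229435 / 7722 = 547.71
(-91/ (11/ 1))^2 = 8281/ 121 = 68.44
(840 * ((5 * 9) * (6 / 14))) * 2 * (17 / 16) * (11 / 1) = 378675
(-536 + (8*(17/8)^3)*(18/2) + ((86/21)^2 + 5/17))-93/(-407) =33624453847/195281856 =172.18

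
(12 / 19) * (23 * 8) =2208 / 19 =116.21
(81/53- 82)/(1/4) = -17060/53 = -321.89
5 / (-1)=-5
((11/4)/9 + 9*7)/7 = 2279/252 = 9.04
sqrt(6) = 2.45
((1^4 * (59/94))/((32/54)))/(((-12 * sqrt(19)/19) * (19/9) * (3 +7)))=-0.02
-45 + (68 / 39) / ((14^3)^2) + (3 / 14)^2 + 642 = 43830917693 / 73412976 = 597.05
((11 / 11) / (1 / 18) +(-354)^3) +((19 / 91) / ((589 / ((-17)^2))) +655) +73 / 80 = -10011433355827 / 225680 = -44361189.99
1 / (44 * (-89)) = -1 / 3916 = -0.00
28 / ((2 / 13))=182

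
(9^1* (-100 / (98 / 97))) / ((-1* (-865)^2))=1746 / 1466521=0.00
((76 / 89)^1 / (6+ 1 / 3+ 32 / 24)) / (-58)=-114 / 59363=-0.00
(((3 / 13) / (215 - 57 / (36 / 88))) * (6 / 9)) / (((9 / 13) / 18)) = 12 / 227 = 0.05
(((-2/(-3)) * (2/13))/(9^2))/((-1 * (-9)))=4/28431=0.00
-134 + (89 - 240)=-285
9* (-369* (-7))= 23247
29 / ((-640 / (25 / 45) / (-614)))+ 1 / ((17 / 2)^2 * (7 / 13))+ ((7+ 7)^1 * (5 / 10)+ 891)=1064433425 / 1165248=913.48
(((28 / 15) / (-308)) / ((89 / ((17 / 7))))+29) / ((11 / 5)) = 2981038 / 226149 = 13.18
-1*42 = -42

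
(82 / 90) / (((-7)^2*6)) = 41 / 13230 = 0.00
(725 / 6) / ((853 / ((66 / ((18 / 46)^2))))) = 4218775 / 69093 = 61.06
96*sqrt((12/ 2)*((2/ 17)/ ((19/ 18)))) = 576*sqrt(1938)/ 323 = 78.50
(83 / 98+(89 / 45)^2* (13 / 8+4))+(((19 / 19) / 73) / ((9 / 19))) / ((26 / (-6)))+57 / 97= 38047074337 / 1623814920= 23.43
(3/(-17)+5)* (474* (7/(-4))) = -68019/17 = -4001.12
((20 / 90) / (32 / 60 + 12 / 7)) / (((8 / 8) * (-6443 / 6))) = -35 / 380137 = -0.00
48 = 48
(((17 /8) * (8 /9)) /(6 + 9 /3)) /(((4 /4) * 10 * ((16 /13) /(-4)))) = -221 /3240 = -0.07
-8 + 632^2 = 399416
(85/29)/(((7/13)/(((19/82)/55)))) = 4199/183106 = 0.02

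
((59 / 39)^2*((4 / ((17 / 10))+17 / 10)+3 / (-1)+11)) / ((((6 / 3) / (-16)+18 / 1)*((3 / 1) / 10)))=19020184 / 3697551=5.14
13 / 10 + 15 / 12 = 51 / 20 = 2.55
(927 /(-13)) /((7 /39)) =-2781 /7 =-397.29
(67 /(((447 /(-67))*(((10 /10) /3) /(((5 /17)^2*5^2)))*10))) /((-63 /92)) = 9.51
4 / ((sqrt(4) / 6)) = 12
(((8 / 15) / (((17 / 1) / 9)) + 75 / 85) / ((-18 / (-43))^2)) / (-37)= -0.18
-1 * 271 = -271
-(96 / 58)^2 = -2.74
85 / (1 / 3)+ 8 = 263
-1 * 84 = -84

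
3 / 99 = 1 / 33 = 0.03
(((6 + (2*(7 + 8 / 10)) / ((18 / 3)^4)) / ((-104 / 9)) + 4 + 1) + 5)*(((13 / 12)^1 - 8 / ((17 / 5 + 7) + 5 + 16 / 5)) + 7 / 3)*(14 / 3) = 920073539 / 6963840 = 132.12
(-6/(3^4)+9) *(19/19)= 241/27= 8.93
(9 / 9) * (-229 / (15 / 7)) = -1603 / 15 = -106.87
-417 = -417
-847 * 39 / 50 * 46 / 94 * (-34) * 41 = 529552023 / 1175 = 450682.57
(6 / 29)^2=36 / 841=0.04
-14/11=-1.27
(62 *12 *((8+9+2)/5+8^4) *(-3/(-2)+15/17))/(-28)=-154418967/595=-259527.68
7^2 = 49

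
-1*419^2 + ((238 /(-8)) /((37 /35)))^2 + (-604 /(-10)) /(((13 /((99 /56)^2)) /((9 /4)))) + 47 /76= -1852926568818571 /10604164480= -174735.74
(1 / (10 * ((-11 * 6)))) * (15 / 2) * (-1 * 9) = 9 / 88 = 0.10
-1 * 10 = -10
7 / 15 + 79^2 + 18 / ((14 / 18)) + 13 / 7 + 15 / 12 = 376063 / 60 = 6267.72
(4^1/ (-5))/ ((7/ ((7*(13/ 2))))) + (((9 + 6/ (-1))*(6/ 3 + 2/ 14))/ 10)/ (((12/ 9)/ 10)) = -53/ 140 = -0.38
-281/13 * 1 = -21.62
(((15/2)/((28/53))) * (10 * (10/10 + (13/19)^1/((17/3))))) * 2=719475/2261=318.21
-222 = -222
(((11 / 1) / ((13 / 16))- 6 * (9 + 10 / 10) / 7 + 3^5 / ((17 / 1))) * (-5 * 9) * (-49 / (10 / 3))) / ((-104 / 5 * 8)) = -28158165 / 367744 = -76.57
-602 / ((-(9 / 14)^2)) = 117992 / 81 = 1456.69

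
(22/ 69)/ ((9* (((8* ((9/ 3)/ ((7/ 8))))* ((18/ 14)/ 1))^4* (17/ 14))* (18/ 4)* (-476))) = -63412811/ 7200736341066252288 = -0.00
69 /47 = 1.47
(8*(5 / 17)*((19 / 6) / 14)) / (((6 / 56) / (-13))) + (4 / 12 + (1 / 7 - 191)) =-273211 / 1071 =-255.10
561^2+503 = 315224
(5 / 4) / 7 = 5 / 28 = 0.18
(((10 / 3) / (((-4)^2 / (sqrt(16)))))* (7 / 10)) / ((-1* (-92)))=7 / 1104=0.01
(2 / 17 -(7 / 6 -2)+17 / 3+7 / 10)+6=13.32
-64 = -64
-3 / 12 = -1 / 4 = -0.25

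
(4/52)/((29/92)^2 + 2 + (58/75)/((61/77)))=38722800/1548214187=0.03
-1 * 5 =-5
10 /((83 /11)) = 110 /83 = 1.33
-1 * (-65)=65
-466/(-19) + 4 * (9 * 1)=1150/19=60.53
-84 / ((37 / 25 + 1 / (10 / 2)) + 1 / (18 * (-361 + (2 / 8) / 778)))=-10616422950 / 212309009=-50.00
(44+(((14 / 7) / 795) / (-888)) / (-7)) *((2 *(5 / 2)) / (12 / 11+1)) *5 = 5979481255 / 11365956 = 526.09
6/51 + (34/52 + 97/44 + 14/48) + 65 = 3983011/58344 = 68.27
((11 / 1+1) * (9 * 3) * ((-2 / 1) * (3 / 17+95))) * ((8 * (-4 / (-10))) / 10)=-8387712 / 425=-19735.79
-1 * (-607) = 607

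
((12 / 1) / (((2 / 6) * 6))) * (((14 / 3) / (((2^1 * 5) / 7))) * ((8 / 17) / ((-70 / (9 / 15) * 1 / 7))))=-1176 / 2125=-0.55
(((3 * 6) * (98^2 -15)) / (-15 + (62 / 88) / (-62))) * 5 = -75944880 / 1321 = -57490.45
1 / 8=0.12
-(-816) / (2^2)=204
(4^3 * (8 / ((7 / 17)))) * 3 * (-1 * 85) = -2219520 / 7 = -317074.29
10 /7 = 1.43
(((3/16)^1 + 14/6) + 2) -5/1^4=-0.48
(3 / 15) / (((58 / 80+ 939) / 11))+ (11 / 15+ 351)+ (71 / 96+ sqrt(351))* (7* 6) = 3453360139 / 9021360+ 126* sqrt(39) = 1169.67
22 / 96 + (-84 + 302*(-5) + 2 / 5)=-382409 / 240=-1593.37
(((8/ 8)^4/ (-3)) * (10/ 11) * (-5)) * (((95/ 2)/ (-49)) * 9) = -7125/ 539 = -13.22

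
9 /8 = 1.12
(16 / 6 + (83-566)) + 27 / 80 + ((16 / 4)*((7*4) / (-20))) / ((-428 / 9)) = -12323269 / 25680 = -479.88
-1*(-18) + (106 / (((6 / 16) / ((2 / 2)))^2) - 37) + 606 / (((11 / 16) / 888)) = 77563175 / 99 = 783466.41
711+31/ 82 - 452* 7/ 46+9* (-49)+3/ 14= 1332146/ 6601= 201.81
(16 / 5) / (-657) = -16 / 3285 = -0.00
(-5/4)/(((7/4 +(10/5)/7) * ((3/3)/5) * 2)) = -175/114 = -1.54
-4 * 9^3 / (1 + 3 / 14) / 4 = -10206 / 17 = -600.35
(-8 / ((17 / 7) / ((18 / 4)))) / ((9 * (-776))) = 7 / 3298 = 0.00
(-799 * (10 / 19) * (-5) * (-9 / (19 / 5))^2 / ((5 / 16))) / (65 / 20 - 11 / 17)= 5867856000 / 404681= 14499.95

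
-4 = -4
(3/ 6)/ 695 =1/ 1390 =0.00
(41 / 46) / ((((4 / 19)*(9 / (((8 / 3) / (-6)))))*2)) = -0.10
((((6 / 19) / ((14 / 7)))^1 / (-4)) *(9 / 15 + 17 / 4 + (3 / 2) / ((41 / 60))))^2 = 300363561 / 3883782400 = 0.08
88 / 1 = 88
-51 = -51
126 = 126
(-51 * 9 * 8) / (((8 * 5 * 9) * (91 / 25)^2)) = -6375 / 8281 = -0.77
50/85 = 10/17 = 0.59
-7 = -7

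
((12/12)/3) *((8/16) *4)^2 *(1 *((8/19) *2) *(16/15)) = 1024/855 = 1.20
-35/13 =-2.69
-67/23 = -2.91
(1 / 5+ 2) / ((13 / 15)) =33 / 13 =2.54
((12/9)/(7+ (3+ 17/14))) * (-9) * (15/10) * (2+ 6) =-2016/157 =-12.84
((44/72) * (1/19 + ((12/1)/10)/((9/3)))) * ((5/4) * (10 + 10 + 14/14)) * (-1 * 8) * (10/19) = -33110/1083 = -30.57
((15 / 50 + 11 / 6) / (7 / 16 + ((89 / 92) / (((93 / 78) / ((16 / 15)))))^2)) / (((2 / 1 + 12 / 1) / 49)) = 13664958720 / 2171457751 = 6.29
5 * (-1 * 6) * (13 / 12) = -65 / 2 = -32.50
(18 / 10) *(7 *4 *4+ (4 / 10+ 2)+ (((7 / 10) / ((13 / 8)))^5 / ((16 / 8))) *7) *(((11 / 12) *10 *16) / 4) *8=70117071440064 / 1160290625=60430.61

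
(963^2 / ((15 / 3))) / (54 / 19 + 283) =17620011 / 27155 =648.87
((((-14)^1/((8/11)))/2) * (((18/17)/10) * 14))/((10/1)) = -4851/3400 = -1.43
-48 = -48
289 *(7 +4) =3179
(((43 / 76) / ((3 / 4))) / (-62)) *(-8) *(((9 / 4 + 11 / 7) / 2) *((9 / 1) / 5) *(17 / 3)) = 78217 / 41230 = 1.90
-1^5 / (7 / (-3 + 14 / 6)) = 0.10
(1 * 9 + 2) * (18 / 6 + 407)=4510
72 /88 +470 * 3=15519 /11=1410.82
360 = 360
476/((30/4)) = 952/15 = 63.47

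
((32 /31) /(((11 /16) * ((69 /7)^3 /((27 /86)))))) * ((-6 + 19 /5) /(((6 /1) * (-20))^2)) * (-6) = 2744 /6081979125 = 0.00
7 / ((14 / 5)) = 5 / 2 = 2.50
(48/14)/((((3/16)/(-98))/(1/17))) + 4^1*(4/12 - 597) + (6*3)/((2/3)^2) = -250061/102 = -2451.58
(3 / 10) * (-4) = -6 / 5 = -1.20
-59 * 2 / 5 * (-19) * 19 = 42598 / 5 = 8519.60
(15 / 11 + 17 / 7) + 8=908 / 77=11.79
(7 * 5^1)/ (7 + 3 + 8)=1.94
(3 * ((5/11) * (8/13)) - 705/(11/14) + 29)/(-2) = 124043/286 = 433.72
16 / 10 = 8 / 5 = 1.60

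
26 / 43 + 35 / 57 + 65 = 162302 / 2451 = 66.22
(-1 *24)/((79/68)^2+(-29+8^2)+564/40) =-184960/388799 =-0.48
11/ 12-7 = -6.08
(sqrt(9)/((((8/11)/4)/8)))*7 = 924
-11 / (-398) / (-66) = -1 / 2388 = -0.00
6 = 6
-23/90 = -0.26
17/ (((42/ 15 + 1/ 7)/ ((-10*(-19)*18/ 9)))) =226100/ 103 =2195.15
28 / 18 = 14 / 9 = 1.56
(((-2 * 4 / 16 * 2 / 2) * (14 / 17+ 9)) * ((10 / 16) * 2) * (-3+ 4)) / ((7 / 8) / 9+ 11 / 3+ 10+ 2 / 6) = -1503 / 3451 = -0.44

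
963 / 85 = 11.33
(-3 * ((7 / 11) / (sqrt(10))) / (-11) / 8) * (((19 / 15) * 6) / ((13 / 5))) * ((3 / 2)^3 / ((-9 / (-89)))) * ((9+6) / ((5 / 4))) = 319599 * sqrt(10) / 125840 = 8.03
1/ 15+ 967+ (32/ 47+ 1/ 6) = 1364759/ 1410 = 967.91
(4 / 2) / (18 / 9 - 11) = -2 / 9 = -0.22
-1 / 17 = -0.06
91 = 91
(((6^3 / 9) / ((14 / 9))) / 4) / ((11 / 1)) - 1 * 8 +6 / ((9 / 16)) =697 / 231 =3.02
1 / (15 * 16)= 1 / 240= 0.00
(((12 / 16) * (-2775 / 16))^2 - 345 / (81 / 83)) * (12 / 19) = 1832155555 / 175104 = 10463.24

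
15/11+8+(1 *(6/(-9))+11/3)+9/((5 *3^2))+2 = 801/55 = 14.56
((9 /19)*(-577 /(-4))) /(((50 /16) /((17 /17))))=10386 /475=21.87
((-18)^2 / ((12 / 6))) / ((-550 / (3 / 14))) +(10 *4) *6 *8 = 1919.94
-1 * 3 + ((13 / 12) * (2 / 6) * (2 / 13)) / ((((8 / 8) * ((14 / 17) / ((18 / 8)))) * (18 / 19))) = -5725 / 2016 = -2.84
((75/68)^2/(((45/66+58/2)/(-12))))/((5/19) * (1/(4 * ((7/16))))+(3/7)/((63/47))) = -518450625/495570842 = -1.05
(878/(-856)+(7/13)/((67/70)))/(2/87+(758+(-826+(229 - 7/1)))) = -15020463/4995359200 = -0.00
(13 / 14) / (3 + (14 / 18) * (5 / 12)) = 702 / 2513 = 0.28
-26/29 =-0.90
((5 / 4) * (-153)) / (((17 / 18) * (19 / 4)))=-810 / 19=-42.63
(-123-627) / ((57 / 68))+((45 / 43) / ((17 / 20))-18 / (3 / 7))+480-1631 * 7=-164897231 / 13889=-11872.51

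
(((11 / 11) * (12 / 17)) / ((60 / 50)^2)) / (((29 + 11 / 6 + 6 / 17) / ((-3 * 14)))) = -2100 / 3181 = -0.66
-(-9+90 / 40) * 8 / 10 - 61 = -278 / 5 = -55.60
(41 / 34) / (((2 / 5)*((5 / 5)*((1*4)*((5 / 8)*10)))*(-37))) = -41 / 12580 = -0.00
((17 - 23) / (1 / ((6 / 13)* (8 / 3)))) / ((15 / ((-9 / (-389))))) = -288 / 25285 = -0.01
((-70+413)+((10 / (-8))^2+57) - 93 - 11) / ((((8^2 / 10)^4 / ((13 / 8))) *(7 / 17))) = 657613125 / 939524096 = 0.70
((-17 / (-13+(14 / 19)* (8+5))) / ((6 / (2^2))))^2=417316 / 38025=10.97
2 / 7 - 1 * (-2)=16 / 7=2.29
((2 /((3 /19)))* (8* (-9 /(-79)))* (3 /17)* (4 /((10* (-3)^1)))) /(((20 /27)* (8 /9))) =-13851 /33575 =-0.41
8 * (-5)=-40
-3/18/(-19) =1/114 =0.01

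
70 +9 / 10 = 709 / 10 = 70.90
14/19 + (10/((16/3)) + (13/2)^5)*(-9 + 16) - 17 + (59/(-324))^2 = 323982712499/3989088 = 81217.24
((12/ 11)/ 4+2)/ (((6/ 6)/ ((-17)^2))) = 656.82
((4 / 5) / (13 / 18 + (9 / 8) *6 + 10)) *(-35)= -1008 / 629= -1.60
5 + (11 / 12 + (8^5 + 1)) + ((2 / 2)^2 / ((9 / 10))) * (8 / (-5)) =1179833 / 36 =32773.14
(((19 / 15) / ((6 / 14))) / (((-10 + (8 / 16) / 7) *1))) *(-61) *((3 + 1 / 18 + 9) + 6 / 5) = 67751663 / 281475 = 240.70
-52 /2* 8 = -208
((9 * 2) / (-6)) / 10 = -3 / 10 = -0.30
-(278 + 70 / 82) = -11433 / 41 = -278.85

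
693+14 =707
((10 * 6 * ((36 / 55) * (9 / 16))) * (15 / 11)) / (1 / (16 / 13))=58320 / 1573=37.08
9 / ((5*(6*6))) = 1 / 20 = 0.05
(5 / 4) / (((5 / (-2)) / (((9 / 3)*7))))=-21 / 2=-10.50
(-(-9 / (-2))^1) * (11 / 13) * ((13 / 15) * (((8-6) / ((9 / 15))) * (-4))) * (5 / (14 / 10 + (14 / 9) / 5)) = 900 / 7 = 128.57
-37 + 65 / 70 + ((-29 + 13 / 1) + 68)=223 / 14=15.93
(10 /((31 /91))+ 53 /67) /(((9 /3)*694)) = 20871 /1441438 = 0.01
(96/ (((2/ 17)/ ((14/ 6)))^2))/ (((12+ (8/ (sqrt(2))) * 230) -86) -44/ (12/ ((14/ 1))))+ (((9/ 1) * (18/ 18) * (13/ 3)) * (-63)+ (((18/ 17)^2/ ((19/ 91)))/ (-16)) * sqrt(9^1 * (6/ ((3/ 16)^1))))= -34046810/ 13873+ 1271257386 * sqrt(2)/ 76176643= -2430.58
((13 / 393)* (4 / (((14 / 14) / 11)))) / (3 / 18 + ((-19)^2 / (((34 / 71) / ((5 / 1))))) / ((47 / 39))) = 457028 / 982168177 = 0.00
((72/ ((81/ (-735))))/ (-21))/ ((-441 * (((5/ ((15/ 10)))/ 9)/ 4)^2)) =-288/ 35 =-8.23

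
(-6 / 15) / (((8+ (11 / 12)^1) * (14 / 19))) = -0.06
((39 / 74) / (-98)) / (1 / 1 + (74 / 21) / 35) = -585 / 119732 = -0.00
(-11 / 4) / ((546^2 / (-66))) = 121 / 198744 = 0.00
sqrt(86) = 9.27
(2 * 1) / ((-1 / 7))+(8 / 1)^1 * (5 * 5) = 186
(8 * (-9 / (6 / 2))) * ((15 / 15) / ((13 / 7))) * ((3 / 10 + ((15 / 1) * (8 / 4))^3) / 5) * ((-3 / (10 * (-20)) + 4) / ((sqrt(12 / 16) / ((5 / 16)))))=-1517686863 * sqrt(3) / 26000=-101104.26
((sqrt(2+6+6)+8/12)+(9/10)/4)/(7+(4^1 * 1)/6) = 107/920+3 * sqrt(14)/23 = 0.60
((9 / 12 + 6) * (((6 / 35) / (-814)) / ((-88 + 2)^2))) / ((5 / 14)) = -81 / 150508600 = -0.00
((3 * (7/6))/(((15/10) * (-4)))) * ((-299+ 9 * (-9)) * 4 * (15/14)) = 950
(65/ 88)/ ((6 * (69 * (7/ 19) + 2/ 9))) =0.00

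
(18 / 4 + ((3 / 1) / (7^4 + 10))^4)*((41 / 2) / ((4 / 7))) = 87279700576484997 / 540640808835856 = 161.44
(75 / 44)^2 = 5625 / 1936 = 2.91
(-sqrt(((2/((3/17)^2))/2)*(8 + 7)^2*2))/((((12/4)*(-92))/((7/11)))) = 595*sqrt(2)/3036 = 0.28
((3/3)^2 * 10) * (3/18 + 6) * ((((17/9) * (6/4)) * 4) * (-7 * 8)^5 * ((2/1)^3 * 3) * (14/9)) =-387979521556480/27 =-14369611909499.26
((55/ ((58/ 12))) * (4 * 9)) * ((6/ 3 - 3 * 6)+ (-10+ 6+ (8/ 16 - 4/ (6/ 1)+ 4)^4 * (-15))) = -77431475/ 58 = -1335025.43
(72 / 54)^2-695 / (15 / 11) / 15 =-161 / 5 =-32.20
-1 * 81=-81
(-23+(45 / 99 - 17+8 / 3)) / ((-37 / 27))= 10953 / 407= 26.91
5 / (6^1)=5 / 6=0.83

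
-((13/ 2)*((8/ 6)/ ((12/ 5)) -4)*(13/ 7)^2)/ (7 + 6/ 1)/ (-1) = -5239/ 882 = -5.94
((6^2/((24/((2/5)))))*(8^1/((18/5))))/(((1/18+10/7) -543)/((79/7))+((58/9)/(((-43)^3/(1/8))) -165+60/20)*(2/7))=-527608452/37302499103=-0.01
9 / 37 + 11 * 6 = 2451 / 37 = 66.24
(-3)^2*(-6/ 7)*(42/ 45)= -36/ 5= -7.20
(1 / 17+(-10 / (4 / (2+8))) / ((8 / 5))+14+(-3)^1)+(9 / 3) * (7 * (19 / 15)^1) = 14983 / 680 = 22.03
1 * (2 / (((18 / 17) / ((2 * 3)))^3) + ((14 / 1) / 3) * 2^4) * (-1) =-11842 / 27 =-438.59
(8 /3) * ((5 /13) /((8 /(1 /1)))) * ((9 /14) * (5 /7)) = 75 /1274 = 0.06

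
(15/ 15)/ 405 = 1/ 405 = 0.00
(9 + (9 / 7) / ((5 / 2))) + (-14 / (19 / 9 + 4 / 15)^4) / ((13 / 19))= 529266773979 / 59641218455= 8.87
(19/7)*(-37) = -703/7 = -100.43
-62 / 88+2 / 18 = -235 / 396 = -0.59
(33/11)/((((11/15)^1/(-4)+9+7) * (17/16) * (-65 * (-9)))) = 0.00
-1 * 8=-8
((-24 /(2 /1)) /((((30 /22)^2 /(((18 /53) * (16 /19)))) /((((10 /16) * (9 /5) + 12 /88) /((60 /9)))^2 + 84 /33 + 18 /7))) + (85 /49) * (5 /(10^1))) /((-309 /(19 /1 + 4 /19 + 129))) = 750559597216 /181057970625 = 4.15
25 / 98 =0.26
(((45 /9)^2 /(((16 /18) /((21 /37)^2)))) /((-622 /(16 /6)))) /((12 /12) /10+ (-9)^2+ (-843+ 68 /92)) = 3803625 /74536350853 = 0.00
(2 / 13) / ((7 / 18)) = 36 / 91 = 0.40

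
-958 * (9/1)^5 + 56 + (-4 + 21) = -56568869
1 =1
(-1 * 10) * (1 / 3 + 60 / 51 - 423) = 214960 / 51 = 4214.90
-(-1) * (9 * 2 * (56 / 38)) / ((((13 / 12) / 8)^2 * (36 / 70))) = 9031680 / 3211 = 2812.73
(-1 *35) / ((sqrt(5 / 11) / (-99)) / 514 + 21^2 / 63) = -6978392564220 / 1395678512839- 1781010 *sqrt(55) / 1395678512839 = -5.00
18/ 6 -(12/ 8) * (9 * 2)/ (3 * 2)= -3/ 2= -1.50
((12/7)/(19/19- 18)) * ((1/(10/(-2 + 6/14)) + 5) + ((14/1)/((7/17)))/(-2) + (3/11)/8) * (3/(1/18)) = 3024459/45815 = 66.01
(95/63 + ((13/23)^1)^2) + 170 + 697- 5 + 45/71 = 2045502811/2366217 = 864.46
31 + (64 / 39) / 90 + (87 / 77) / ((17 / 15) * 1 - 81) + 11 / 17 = 87108997889 / 2752159410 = 31.65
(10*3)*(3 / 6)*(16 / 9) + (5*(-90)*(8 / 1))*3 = -32320 / 3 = -10773.33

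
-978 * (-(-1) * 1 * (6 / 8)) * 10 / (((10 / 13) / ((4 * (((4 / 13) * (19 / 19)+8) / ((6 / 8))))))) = -422496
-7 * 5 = -35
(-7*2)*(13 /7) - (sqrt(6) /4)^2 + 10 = -131 /8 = -16.38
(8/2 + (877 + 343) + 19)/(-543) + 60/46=-12299/12489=-0.98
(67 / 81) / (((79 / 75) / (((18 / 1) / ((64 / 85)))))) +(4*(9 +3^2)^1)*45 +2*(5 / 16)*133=25344955 / 7584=3341.90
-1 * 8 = -8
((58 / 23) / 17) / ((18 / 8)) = 232 / 3519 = 0.07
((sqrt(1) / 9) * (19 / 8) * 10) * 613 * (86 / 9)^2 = 107676515 / 729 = 147704.41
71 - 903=-832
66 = 66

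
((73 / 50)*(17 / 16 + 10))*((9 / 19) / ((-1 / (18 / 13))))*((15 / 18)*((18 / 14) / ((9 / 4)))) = -348867 / 69160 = -5.04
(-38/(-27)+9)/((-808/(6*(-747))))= 57.73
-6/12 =-1/2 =-0.50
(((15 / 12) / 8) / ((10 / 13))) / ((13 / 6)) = 0.09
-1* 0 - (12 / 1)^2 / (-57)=48 / 19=2.53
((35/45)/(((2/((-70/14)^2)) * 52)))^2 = 0.03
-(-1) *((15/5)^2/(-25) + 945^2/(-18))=-2480643/50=-49612.86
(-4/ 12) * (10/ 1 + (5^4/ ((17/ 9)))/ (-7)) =4435/ 357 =12.42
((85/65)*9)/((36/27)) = 459/52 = 8.83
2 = 2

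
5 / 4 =1.25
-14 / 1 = -14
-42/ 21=-2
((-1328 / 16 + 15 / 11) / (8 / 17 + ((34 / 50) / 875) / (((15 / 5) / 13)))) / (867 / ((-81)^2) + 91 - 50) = -1095502471875 / 261606755806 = -4.19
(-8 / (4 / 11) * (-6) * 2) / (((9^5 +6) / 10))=176 / 3937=0.04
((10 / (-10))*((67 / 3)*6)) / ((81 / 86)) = -142.27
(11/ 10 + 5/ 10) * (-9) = -72/ 5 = -14.40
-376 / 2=-188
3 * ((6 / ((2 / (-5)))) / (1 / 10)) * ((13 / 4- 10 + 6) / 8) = 675 / 16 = 42.19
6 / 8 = 3 / 4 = 0.75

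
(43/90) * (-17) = -731/90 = -8.12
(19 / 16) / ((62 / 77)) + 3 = 4439 / 992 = 4.47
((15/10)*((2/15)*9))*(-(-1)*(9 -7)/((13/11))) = 198/65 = 3.05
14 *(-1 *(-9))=126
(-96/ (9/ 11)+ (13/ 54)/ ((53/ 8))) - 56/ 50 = -118.42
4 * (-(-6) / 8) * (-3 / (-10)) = 9 / 10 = 0.90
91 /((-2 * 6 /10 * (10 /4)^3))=-364 /75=-4.85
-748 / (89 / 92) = -68816 / 89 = -773.21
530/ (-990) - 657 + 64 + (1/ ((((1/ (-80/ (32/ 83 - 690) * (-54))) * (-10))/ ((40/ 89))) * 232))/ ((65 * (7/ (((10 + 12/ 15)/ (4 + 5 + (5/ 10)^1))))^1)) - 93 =-43401581592031709/ 63218276466345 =-686.54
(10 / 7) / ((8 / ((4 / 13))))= 5 / 91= 0.05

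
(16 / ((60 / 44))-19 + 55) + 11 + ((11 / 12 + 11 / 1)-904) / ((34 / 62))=-1599367 / 1020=-1568.01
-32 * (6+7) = -416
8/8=1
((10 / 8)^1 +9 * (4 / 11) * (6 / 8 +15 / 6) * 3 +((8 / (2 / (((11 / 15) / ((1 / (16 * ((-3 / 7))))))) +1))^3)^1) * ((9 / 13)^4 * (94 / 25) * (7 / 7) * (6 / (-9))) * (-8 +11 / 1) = -4801093104254553 / 1169320899175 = -4105.88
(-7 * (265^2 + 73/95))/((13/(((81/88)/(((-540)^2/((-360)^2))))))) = -210150612/13585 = -15469.31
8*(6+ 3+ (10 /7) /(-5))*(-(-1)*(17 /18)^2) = 35258 /567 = 62.18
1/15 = 0.07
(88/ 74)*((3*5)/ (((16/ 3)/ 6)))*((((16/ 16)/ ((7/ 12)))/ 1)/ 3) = 2970/ 259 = 11.47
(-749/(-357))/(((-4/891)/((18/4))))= -286011/136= -2103.02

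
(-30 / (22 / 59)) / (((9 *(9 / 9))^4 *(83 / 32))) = -9440 / 1996731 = -0.00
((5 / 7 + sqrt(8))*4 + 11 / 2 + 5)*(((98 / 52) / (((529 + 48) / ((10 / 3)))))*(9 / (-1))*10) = -98175 / 7501- 58800*sqrt(2) / 7501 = -24.17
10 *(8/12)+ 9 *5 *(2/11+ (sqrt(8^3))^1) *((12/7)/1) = 4780/231+ 8640 *sqrt(2)/7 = 1766.24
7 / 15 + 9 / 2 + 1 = 179 / 30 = 5.97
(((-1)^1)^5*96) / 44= -24 / 11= -2.18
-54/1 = -54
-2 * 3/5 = -6/5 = -1.20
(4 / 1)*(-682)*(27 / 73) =-73656 / 73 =-1008.99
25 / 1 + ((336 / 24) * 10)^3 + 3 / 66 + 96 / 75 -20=1509203479 / 550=2744006.33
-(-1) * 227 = 227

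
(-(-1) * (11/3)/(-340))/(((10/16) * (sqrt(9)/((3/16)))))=-11/10200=-0.00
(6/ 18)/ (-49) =-1/ 147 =-0.01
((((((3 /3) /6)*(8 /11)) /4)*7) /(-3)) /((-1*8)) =0.01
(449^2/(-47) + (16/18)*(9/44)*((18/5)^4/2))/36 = -1381073003/11632500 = -118.73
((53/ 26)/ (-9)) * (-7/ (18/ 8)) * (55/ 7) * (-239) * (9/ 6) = -696685/ 351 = -1984.86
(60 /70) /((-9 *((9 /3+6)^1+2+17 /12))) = -8 /1043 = -0.01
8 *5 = 40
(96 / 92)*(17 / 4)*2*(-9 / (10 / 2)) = -1836 / 115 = -15.97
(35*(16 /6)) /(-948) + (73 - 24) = 34769 /711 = 48.90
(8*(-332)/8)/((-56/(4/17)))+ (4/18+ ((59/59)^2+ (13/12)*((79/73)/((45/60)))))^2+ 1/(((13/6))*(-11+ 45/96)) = 227773874378/25003939779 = 9.11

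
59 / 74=0.80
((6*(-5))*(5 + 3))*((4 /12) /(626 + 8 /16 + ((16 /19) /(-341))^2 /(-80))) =-33581952800 /262988667833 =-0.13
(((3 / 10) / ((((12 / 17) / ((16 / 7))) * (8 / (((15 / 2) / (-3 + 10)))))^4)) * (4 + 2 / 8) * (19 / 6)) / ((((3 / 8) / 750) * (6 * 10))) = 84304009375 / 17709468672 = 4.76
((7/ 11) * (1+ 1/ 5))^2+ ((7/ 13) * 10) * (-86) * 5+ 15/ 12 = -363921647/ 157300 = -2313.55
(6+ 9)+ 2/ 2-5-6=5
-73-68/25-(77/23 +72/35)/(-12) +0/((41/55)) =-75.27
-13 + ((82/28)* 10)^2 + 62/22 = 456787/539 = 847.47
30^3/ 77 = 350.65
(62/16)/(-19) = -31/152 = -0.20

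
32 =32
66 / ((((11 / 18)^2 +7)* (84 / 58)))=103356 / 16723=6.18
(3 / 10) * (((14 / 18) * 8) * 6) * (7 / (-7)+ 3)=112 / 5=22.40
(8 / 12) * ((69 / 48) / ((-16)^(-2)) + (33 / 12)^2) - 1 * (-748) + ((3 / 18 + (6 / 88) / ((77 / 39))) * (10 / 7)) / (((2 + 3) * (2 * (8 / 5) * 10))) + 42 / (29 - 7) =1138693445 / 1138368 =1000.29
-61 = -61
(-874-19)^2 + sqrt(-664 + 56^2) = 2 * sqrt(618) + 797449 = 797498.72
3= 3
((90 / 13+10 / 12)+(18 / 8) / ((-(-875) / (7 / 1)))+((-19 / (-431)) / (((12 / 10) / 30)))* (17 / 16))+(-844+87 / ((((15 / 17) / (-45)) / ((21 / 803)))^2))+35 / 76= -279999720240248621 / 411866590278000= -679.83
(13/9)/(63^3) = 13/2250423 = 0.00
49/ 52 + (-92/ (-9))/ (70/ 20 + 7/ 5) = 69449/ 22932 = 3.03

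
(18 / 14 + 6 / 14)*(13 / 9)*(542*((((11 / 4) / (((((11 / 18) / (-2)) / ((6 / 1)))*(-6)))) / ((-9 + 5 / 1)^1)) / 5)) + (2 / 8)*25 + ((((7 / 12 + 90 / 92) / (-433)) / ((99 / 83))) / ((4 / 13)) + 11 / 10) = -988201278431 / 1656380880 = -596.60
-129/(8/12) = -387/2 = -193.50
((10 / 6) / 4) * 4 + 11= 38 / 3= 12.67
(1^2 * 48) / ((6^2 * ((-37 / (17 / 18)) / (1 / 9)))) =-34 / 8991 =-0.00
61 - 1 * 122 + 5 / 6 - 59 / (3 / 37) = -4727 / 6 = -787.83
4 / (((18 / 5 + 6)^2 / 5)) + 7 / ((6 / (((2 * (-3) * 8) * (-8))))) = 258173 / 576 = 448.22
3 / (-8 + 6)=-3 / 2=-1.50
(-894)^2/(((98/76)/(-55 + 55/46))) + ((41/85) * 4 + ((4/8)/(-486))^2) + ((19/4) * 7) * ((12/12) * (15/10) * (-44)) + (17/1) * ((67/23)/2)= -3018446810996988493/90505583280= -33350945.89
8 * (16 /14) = 64 /7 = 9.14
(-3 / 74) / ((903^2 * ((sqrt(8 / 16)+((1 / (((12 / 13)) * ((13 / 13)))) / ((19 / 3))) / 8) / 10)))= 39520 / 1857102423393 - 924160 * sqrt(2) / 1857102423393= -0.00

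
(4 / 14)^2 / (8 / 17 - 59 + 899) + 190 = 33255337 / 175028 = 190.00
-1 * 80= -80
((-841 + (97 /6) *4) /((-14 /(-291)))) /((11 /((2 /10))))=-293.39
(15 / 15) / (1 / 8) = 8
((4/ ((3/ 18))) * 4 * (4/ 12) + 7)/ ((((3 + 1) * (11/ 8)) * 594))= 13/ 1089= 0.01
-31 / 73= -0.42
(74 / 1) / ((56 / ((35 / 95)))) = 37 / 76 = 0.49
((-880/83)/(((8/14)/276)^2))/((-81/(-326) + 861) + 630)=-22308649440/13450067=-1658.63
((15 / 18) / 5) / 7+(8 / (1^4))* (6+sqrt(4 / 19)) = 16* sqrt(19) / 19+2017 / 42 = 51.69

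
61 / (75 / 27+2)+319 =14266 / 43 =331.77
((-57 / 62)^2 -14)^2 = 2557021489 / 14776336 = 173.05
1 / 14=0.07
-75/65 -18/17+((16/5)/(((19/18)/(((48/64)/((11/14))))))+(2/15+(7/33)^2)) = 3929966/4572711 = 0.86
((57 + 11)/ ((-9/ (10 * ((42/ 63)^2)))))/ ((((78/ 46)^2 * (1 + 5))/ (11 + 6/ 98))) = -389936480/ 18110547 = -21.53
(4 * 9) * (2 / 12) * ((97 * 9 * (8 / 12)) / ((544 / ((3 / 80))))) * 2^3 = 2619 / 1360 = 1.93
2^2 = 4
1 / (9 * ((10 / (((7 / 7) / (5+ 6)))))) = 1 / 990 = 0.00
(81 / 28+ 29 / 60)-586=-122351 / 210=-582.62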